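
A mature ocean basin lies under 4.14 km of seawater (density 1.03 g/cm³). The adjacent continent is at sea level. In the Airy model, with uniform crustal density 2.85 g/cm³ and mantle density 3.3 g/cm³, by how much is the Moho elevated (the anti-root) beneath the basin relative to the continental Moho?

Isostatic balance requires: replacing crust with seawater at the top is compensated by replacing crust with mantle at the base: d (ρ_c − ρ_w) = a (ρ_m − ρ_c).
a = d (ρ_c − ρ_w)/(ρ_m − ρ_c) = 4.14 km × 1.82/0.45 = 16.7 km.

16.7 km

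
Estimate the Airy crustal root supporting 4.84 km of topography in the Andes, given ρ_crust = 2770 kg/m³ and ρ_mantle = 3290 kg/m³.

25.8 km

Equating mass per unit area of the two columns: the weight of the topography is balanced by the buoyancy of the root, ρ_c h = (ρ_m − ρ_c) r.
r = h · ρ_c / (ρ_m − ρ_c) = 4.84 km × 2770 / (3290 − 2770) = 25.8 km.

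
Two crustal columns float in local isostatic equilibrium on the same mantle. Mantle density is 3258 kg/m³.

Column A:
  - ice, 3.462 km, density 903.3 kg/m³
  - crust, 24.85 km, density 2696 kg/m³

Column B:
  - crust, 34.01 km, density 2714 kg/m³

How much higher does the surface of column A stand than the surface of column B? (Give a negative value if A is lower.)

For any compensation level in the mantle, the mantle terms cancel and isostasy reduces to e = (Σt_A − Σt_B) − (Σ(ρt)_A − Σ(ρt)_B) / ρ_m.
Σt_A = 28.312 km; Σt_B = 34.01 km; Σ(ρt)_A = 70122.8246; Σ(ρt)_B = 92303.14 (in km·kg/m³).
e = (28.312 − 34.01) − (70122.8246 − 92303.14) / 3258 = 1.11 km.

1.11 km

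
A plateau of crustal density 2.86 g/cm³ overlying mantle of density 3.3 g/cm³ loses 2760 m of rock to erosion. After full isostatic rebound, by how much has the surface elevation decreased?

Rebound u = e ρ_c/ρ_m = 2760 m × 2.86/3.3 = 2392 m.
Net surface drop = e − u = 2760 m − 2392 m = e (ρ_m − ρ_c)/ρ_m = 368 m.

368 m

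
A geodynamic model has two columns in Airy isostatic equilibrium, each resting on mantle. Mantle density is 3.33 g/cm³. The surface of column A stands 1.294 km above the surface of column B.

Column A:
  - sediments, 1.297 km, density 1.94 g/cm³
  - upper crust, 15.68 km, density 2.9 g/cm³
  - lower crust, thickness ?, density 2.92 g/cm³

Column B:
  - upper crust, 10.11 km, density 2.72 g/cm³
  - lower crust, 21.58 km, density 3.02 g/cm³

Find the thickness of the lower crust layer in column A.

Take the compensation level at the base of the deeper column (depth z_c below the surface of column A) and equate Σ ρ_i t_i down to z_c; mantle fills any gap and the z_c terms cancel.
Column A: 1.297×1.94 + 15.68×2.9 + x×2.92 + (z_c − 16.977 − x)×3.33
Column B: 1.294×0 + 10.11×2.72 + 21.58×3.02 + (z_c − 1.294 − 31.69)×3.33
The z_c×3.33 term appears on both sides and cancels. Collect the known terms of each column as K = Σ(ρt)_known − 3.33 × (depth of known layers): K_A = 47.98818 − 3.33×16.977 = −8.54523; K_B = 92.6708 − 3.33×(1.294 + 31.69) = −17.16592.
Balance: K_A − x×(3.33 − 2.92) = K_B, so x = (K_A − K_B)/(3.33 − 2.92) = 8.62069/0.41 = 21 km.

21 km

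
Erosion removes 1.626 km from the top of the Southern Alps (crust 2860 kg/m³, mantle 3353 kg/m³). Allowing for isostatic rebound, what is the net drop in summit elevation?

0.239 km

Rebound u = e ρ_c/ρ_m = 1.626 km × 2860/3353 = 1.387 km.
Net surface drop = e − u = 1.626 km − 1.387 km = e (ρ_m − ρ_c)/ρ_m = 0.239 km.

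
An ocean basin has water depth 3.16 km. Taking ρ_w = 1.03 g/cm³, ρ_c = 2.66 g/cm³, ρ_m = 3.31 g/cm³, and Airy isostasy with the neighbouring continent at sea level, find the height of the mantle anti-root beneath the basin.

Equating mass per unit area of the two columns: replacing crust with seawater at the top is compensated by replacing crust with mantle at the base: d (ρ_c − ρ_w) = a (ρ_m − ρ_c).
a = d (ρ_c − ρ_w)/(ρ_m − ρ_c) = 3.16 km × 1.63/0.65 = 7.92 km.

7.92 km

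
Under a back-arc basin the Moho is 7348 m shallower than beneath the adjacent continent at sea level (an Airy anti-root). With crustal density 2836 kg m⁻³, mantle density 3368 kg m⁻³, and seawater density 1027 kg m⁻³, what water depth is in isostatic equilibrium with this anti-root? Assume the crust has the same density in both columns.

2160 m

Replacing a thickness d of crust by seawater at the top must be balanced by replacing crust with mantle at the base: d (ρ_c − ρ_w) = a (ρ_m − ρ_c).
d = a (ρ_m − ρ_c)/(ρ_c − ρ_w) = 7348 m × 532/1809 = 2160 m.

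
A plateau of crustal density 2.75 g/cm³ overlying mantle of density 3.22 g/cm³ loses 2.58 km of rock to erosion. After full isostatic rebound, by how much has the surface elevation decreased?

Rebound u = e ρ_c/ρ_m = 2.58 km × 2.75/3.22 = 2.203 km.
Net surface drop = e − u = 2.58 km − 2.203 km = e (ρ_m − ρ_c)/ρ_m = 0.377 km.

0.377 km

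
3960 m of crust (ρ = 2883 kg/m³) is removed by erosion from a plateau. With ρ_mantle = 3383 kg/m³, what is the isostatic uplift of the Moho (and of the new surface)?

Unloading: uplift u = e ρ_c/ρ_m = 3960 m × 2883/3383 = 3370 m.

3370 m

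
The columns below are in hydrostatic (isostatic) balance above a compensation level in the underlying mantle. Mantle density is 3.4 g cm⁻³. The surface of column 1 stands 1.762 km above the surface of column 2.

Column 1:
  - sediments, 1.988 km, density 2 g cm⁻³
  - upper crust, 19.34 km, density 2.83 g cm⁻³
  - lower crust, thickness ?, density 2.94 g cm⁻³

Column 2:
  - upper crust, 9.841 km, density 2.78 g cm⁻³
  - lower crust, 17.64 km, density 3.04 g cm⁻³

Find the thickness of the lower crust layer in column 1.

Take the compensation level at the base of the deeper column (depth z_c below the surface of column 1) and equate Σ ρ_i t_i down to z_c; mantle fills any gap and the z_c terms cancel.
Column 1: 1.988×2 + 19.34×2.83 + x×2.94 + (z_c − 21.328 − x)×3.4
Column 2: 1.762×0 + 9.841×2.78 + 17.64×3.04 + (z_c − 1.762 − 27.481)×3.4
The z_c×3.4 term appears on both sides and cancels. Collect the known terms of each column as K = Σ(ρt)_known − 3.4 × (depth of known layers): K_1 = 58.7082 − 3.4×21.328 = −13.807; K_2 = 80.98358 − 3.4×(1.762 + 27.481) = −18.44262.
Balance: K_1 − x×(3.4 − 2.94) = K_2, so x = (K_1 − K_2)/(3.4 − 2.94) = 4.63562/0.46 = 10.1 km.

10.1 km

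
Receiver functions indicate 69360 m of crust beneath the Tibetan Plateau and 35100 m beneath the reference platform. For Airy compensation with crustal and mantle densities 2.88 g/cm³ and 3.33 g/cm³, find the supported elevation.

Excess crust Δ = 69360 m − 35100 m = 34260 m, split between elevation h and root r with h + r = Δ.
Airy balance ρ_c h = (ρ_m − ρ_c) r gives r = h ρ_c/(ρ_m − ρ_c), so h (1 + ρ_c/(ρ_m − ρ_c)) = Δ, i.e. h = Δ (ρ_m − ρ_c)/ρ_m.
h = 34260 m × 0.45/3.33 = 4630 m.

4630 m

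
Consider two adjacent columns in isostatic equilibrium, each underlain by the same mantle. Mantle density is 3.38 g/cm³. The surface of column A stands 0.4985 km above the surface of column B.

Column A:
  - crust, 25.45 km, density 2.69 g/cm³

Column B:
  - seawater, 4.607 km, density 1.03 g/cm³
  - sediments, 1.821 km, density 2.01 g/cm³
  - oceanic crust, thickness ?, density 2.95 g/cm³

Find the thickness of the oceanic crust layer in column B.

Take the compensation level at the base of the deeper column (depth z_c below the surface of column A) and equate Σ ρ_i t_i down to z_c; mantle fills any gap and the z_c terms cancel.
Column A: 25.45×2.69 + (z_c − 25.45)×3.38
Column B: 0.4985×0 + 4.607×1.03 + 1.821×2.01 + x×2.95 + (z_c − 0.4985 − 6.428 − x)×3.38
The z_c×3.38 term appears on both sides and cancels. Collect the known terms of each column as K = Σ(ρt)_known − 3.38 × (depth of known layers): K_A = 68.4605 − 3.38×25.45 = −17.5605; K_B = 8.40542 − 3.38×(0.4985 + 6.428) = −15.00615.
Balance: K_A = K_B − x×(3.38 − 2.95), so x = (K_B − K_A)/(3.38 − 2.95) = 2.55435/0.43 = 5.94 km.

5.94 km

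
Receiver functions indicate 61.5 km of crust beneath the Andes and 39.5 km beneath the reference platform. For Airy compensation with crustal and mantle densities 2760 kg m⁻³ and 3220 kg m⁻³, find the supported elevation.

3.14 km

Excess crust Δ = 61.5 km − 39.5 km = 22 km, split between elevation h and root r with h + r = Δ.
Airy balance ρ_c h = (ρ_m − ρ_c) r gives r = h ρ_c/(ρ_m − ρ_c), so h (1 + ρ_c/(ρ_m − ρ_c)) = Δ, i.e. h = Δ (ρ_m − ρ_c)/ρ_m.
h = 22 km × 460/3220 = 3.14 km.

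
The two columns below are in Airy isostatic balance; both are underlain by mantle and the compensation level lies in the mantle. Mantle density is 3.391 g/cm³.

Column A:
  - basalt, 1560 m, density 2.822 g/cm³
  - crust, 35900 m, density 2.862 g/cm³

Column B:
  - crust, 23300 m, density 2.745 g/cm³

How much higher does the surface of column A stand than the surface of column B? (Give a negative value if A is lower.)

1420 m

For any compensation level in the mantle, the mantle terms cancel and isostasy reduces to e = (Σt_A − Σt_B) − (Σ(ρt)_A − Σ(ρt)_B) / ρ_m.
Σt_A = 37460 m; Σt_B = 23300 m; Σ(ρt)_A = 107148.12; Σ(ρt)_B = 63958.5 (in m·g/cm³).
e = (37460 − 23300) − (107148.12 − 63958.5) / 3.391 = 1420 m.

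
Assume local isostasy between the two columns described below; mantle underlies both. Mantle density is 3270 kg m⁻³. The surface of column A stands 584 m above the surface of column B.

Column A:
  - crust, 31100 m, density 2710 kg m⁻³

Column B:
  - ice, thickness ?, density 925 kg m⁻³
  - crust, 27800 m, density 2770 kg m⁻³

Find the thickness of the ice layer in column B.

Take the compensation level at the base of the deeper column (depth z_c below the surface of column A) and equate Σ ρ_i t_i down to z_c; mantle fills any gap and the z_c terms cancel.
Column A: 31100×2710 + (z_c − 31100)×3270
Column B: 584×0 + x×925 + 27800×2770 + (z_c − 584 − 27800 − x)×3270
The z_c×3270 term appears on both sides and cancels. Collect the known terms of each column as K = Σ(ρt)_known − 3270 × (depth of known layers): K_A = 84281000 − 3270×31100 = −17416000; K_B = 77006000 − 3270×(584 + 27800) = −15809680.
Balance: K_A = K_B − x×(3270 − 925), so x = (K_B − K_A)/(3270 − 925) = 1606320/2345 = 685 m.

685 m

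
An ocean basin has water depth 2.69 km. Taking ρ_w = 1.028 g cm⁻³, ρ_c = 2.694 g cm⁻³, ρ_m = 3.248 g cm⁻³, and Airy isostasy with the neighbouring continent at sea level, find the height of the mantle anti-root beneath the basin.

8.09 km

Equating mass per unit area of the two columns: replacing crust with seawater at the top is compensated by replacing crust with mantle at the base: d (ρ_c − ρ_w) = a (ρ_m − ρ_c).
a = d (ρ_c − ρ_w)/(ρ_m − ρ_c) = 2.69 km × 1.666/0.554 = 8.09 km.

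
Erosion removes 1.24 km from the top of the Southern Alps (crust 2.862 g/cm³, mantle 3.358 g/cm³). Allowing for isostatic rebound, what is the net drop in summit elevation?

Rebound u = e ρ_c/ρ_m = 1.24 km × 2.862/3.358 = 1.057 km.
Net surface drop = e − u = 1.24 km − 1.057 km = e (ρ_m − ρ_c)/ρ_m = 0.183 km.

0.183 km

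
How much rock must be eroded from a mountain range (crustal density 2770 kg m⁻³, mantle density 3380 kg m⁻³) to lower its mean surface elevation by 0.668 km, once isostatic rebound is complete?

Net drop Δ = e − u = e − e ρ_c/ρ_m = e (ρ_m − ρ_c)/ρ_m.
e = Δ ρ_m/(ρ_m − ρ_c) = 0.668 km × 3380/610 = 3.7 km.

3.7 km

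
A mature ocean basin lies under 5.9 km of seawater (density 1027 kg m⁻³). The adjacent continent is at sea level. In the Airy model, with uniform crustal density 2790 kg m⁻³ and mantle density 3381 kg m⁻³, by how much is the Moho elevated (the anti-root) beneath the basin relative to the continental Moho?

17.6 km

Balancing pressure at the compensation depth: replacing crust with seawater at the top is compensated by replacing crust with mantle at the base: d (ρ_c − ρ_w) = a (ρ_m − ρ_c).
a = d (ρ_c − ρ_w)/(ρ_m − ρ_c) = 5.9 km × 1763/591 = 17.6 km.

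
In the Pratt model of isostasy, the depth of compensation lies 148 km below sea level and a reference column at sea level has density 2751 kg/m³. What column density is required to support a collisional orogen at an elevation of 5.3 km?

2660 kg/m³

Pratt balance: ρ_ref D = ρ (D + h).
ρ = ρ_ref D/(D + h) = 2751 × 148 km/(148 km + 5.3 km) = 2660 kg/m³.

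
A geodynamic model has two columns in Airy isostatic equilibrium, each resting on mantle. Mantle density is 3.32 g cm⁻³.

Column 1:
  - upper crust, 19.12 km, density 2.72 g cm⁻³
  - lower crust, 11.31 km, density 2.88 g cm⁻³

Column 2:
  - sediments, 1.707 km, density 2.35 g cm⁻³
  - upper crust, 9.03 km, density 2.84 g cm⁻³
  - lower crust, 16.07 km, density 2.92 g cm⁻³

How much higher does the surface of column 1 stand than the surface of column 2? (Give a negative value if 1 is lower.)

1.21 km

For any compensation level in the mantle, the mantle terms cancel and isostasy reduces to e = (Σt_1 − Σt_2) − (Σ(ρt)_1 − Σ(ρt)_2) / ρ_m.
Σt_1 = 30.43 km; Σt_2 = 26.807 km; Σ(ρt)_1 = 84.5792; Σ(ρt)_2 = 76.58105 (in km·g cm⁻³).
e = (30.43 − 26.807) − (84.5792 − 76.58105) / 3.32 = 1.21 km.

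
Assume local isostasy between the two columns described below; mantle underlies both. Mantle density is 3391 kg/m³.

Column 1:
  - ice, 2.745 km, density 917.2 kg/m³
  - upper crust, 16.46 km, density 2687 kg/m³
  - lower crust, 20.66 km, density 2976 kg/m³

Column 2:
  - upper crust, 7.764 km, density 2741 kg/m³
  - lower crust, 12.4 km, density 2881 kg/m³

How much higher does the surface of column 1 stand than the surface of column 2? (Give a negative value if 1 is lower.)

For any compensation level in the mantle, the mantle terms cancel and isostasy reduces to e = (Σt_1 − Σt_2) − (Σ(ρt)_1 − Σ(ρt)_2) / ρ_m.
Σt_1 = 39.865 km; Σt_2 = 20.164 km; Σ(ρt)_1 = 108229.894; Σ(ρt)_2 = 57005.524 (in km·kg/m³).
e = (39.865 − 20.164) − (108229.894 − 57005.524) / 3391 = 4.6 km.

4.6 km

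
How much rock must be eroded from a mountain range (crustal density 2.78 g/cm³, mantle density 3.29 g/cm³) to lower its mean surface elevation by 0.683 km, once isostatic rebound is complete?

Net drop Δ = e − u = e − e ρ_c/ρ_m = e (ρ_m − ρ_c)/ρ_m.
e = Δ ρ_m/(ρ_m − ρ_c) = 0.683 km × 3.29/0.51 = 4.41 km.

4.41 km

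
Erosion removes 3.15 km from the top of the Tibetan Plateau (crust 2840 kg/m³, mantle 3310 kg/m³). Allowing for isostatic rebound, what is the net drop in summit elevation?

0.447 km

Rebound u = e ρ_c/ρ_m = 3.15 km × 2840/3310 = 2.703 km.
Net surface drop = e − u = 3.15 km − 2.703 km = e (ρ_m − ρ_c)/ρ_m = 0.447 km.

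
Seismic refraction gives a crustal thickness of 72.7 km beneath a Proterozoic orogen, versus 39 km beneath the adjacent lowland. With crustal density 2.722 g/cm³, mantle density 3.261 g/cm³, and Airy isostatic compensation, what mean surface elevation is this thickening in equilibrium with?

5.57 km

Excess crust Δ = 72.7 km − 39 km = 33.7 km, split between elevation h and root r with h + r = Δ.
Airy balance ρ_c h = (ρ_m − ρ_c) r gives r = h ρ_c/(ρ_m − ρ_c), so h (1 + ρ_c/(ρ_m − ρ_c)) = Δ, i.e. h = Δ (ρ_m − ρ_c)/ρ_m.
h = 33.7 km × 0.539/3.261 = 5.57 km.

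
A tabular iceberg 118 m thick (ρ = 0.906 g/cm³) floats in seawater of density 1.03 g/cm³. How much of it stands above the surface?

Floating equilibrium: submerged depth d = t ρ_obj/ρ_fluid = 118 m × 0.906/1.03 = 103.8 m.
Freeboard = t − d = 118 m − 103.8 m = 14.2 m.

14.2 m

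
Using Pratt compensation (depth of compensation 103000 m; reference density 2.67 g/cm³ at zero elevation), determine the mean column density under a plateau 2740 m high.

Pratt balance: ρ_ref D = ρ (D + h).
ρ = ρ_ref D/(D + h) = 2.67 × 103000 m/(103000 m + 2740 m) = 2.6 g/cm³.

2.6 g/cm³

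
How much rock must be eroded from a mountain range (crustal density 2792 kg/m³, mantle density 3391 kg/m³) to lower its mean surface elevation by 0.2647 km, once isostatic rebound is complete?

Net drop Δ = e − u = e − e ρ_c/ρ_m = e (ρ_m − ρ_c)/ρ_m.
e = Δ ρ_m/(ρ_m − ρ_c) = 0.2647 km × 3391/599 = 1.5 km.

1.5 km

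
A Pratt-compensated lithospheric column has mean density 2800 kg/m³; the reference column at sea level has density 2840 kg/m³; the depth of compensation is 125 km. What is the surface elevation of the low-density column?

1.79 km

ρ_ref D = ρ (D + h) → h = D (ρ_ref − ρ)/ρ.
h = 125 km × (2840 − 2800)/2800 = 1.79 km.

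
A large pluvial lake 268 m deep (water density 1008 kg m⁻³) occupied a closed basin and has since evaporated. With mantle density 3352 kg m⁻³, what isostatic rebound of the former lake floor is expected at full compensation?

u = d ρ_w/ρ_m = 268 m × 1008/3352 = 80.6 m.

80.6 m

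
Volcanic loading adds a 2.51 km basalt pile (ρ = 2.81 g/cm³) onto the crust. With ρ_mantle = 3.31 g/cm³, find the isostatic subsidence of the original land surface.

2.13 km

Subaerial loading: s = t ρ_load / ρ_m.
s = 2.51 km × 2.81/3.31 = 2.13 km.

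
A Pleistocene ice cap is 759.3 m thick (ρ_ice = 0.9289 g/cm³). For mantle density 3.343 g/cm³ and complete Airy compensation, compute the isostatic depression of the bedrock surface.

211 m

For local isostatic compensation: the ice load ρ_ice t is balanced by mantle displaced below, ρ_m s.
s = t ρ_ice / ρ_m = 759.3 m × 0.9289/3.343 = 211 m.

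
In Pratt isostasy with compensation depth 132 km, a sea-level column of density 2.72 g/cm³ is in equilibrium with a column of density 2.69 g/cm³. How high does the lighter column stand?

ρ_ref D = ρ (D + h) → h = D (ρ_ref − ρ)/ρ.
h = 132 km × (2.72 − 2.69)/2.69 = 1.47 km.

1.47 km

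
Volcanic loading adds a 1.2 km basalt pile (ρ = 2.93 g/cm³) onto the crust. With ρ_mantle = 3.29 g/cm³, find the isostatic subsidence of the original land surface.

1.07 km

Subaerial loading: s = t ρ_load / ρ_m.
s = 1.2 km × 2.93/3.29 = 1.07 km.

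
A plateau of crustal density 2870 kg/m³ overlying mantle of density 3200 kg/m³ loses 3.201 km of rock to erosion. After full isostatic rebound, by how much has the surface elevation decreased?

0.33 km

Rebound u = e ρ_c/ρ_m = 3.201 km × 2870/3200 = 2.871 km.
Net surface drop = e − u = 3.201 km − 2.871 km = e (ρ_m − ρ_c)/ρ_m = 0.33 km.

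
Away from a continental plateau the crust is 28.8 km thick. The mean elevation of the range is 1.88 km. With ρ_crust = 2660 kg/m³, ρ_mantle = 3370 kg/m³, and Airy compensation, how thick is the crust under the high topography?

Root depth r = h ρ_c / (ρ_m − ρ_c) = 1.88 km × 2660 / 710 = 7.043 km.
Total thickness = T + h + r = 28.8 km + 1.88 km + 7.043 km = 37.7 km.

37.7 km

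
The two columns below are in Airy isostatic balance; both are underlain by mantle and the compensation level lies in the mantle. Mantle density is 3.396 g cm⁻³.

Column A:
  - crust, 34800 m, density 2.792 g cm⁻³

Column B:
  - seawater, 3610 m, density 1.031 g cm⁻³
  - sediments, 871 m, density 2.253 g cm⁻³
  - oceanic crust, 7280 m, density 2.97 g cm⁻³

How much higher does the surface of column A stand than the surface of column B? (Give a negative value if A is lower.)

2470 m

For any compensation level in the mantle, the mantle terms cancel and isostasy reduces to e = (Σt_A − Σt_B) − (Σ(ρt)_A − Σ(ρt)_B) / ρ_m.
Σt_A = 34800 m; Σt_B = 11761 m; Σ(ρt)_A = 97161.6; Σ(ρt)_B = 27305.873 (in m·g cm⁻³).
e = (34800 − 11761) − (97161.6 − 27305.873) / 3.396 = 2470 m.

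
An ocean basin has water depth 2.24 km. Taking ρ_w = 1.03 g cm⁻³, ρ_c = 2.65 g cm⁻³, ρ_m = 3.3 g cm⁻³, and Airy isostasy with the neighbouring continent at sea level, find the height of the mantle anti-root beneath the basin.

5.58 km

By Archimedes' principle applied to the lithosphere: replacing crust with seawater at the top is compensated by replacing crust with mantle at the base: d (ρ_c − ρ_w) = a (ρ_m − ρ_c).
a = d (ρ_c − ρ_w)/(ρ_m − ρ_c) = 2.24 km × 1.62/0.65 = 5.58 km.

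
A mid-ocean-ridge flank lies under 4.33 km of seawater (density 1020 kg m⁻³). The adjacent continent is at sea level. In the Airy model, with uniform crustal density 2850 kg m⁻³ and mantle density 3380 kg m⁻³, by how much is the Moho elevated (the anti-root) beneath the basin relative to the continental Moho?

15 km

Equating mass per unit area of the two columns: replacing crust with seawater at the top is compensated by replacing crust with mantle at the base: d (ρ_c − ρ_w) = a (ρ_m − ρ_c).
a = d (ρ_c − ρ_w)/(ρ_m − ρ_c) = 4.33 km × 1830/530 = 15 km.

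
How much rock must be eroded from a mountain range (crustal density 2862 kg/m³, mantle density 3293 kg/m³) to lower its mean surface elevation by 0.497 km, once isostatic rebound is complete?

3.8 km

Net drop Δ = e − u = e − e ρ_c/ρ_m = e (ρ_m − ρ_c)/ρ_m.
e = Δ ρ_m/(ρ_m − ρ_c) = 0.497 km × 3293/431 = 3.8 km.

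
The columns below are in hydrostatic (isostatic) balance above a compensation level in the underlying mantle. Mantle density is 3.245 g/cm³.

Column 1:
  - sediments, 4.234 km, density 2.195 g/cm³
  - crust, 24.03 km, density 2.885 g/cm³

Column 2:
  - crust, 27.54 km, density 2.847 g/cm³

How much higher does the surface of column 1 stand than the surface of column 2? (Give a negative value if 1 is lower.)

0.658 km

For any compensation level in the mantle, the mantle terms cancel and isostasy reduces to e = (Σt_1 − Σt_2) − (Σ(ρt)_1 − Σ(ρt)_2) / ρ_m.
Σt_1 = 28.264 km; Σt_2 = 27.54 km; Σ(ρt)_1 = 78.62018; Σ(ρt)_2 = 78.40638 (in km·g/cm³).
e = (28.264 − 27.54) − (78.62018 − 78.40638) / 3.245 = 0.658 km.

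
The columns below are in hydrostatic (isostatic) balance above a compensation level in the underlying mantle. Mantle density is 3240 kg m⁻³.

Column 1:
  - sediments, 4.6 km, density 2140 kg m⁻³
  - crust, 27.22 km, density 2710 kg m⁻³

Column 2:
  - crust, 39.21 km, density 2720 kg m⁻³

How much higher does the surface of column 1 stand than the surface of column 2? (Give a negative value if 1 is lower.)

−0.279 km

For any compensation level in the mantle, the mantle terms cancel and isostasy reduces to e = (Σt_1 − Σt_2) − (Σ(ρt)_1 − Σ(ρt)_2) / ρ_m.
Σt_1 = 31.82 km; Σt_2 = 39.21 km; Σ(ρt)_1 = 83610.2; Σ(ρt)_2 = 106651.2 (in km·kg m⁻³).
e = (31.82 − 39.21) − (83610.2 − 106651.2) / 3240 = −0.279 km.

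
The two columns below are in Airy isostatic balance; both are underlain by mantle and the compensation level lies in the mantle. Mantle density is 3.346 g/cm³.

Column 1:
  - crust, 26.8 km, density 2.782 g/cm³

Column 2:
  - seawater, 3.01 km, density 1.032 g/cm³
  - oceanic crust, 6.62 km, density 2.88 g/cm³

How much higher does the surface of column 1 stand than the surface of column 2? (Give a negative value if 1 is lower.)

For any compensation level in the mantle, the mantle terms cancel and isostasy reduces to e = (Σt_1 − Σt_2) − (Σ(ρt)_1 − Σ(ρt)_2) / ρ_m.
Σt_1 = 26.8 km; Σt_2 = 9.63 km; Σ(ρt)_1 = 74.5576; Σ(ρt)_2 = 22.17192 (in km·g/cm³).
e = (26.8 − 9.63) − (74.5576 − 22.17192) / 3.346 = 1.51 km.

1.51 km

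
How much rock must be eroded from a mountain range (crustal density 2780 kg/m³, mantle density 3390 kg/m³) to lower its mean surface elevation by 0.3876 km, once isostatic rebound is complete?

2.15 km

Net drop Δ = e − u = e − e ρ_c/ρ_m = e (ρ_m − ρ_c)/ρ_m.
e = Δ ρ_m/(ρ_m − ρ_c) = 0.3876 km × 3390/610 = 2.15 km.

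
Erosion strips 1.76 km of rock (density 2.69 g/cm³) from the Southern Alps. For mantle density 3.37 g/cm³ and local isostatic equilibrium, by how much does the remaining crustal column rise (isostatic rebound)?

1.4 km

Unloading: uplift u = e ρ_c/ρ_m = 1.76 km × 2.69/3.37 = 1.4 km.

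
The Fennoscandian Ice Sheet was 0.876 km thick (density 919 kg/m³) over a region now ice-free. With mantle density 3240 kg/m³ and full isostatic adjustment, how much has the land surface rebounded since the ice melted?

Removing the load lets mantle flow back in; uplift u satisfies ρ_ice t = ρ_m u.
u = t ρ_ice/ρ_m = 0.876 km × 919/3240 = 0.248 km.

0.248 km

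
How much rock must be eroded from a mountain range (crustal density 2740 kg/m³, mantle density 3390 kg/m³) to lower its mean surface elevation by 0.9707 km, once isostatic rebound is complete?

Net drop Δ = e − u = e − e ρ_c/ρ_m = e (ρ_m − ρ_c)/ρ_m.
e = Δ ρ_m/(ρ_m − ρ_c) = 0.9707 km × 3390/650 = 5.06 km.

5.06 km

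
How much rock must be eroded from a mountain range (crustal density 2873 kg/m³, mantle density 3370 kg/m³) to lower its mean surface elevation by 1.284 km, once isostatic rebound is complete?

8.71 km

Net drop Δ = e − u = e − e ρ_c/ρ_m = e (ρ_m − ρ_c)/ρ_m.
e = Δ ρ_m/(ρ_m − ρ_c) = 1.284 km × 3370/497 = 8.71 km.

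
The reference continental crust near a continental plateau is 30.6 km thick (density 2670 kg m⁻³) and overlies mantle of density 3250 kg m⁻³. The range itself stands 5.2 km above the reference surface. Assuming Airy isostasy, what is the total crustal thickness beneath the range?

Root depth r = h ρ_c / (ρ_m − ρ_c) = 5.2 km × 2670 / 580 = 23.94 km.
Total thickness = T + h + r = 30.6 km + 5.2 km + 23.94 km = 59.7 km.

59.7 km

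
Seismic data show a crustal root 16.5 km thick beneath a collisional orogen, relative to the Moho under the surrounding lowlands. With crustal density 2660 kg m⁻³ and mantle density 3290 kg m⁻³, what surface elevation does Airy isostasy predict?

3.91 km

In Airy isostatic equilibrium: ρ_c h = (ρ_m − ρ_c) r.
h = r (ρ_m − ρ_c) / ρ_c = 16.5 km × (3290 − 2660) / 2660 = 3.91 km.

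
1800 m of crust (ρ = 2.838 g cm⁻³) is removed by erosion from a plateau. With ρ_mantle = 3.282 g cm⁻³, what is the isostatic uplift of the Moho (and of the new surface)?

1560 m

Unloading: uplift u = e ρ_c/ρ_m = 1800 m × 2.838/3.282 = 1560 m.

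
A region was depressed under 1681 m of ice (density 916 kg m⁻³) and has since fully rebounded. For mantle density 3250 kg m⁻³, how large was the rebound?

474 m

Removing the load lets mantle flow back in; uplift u satisfies ρ_ice t = ρ_m u.
u = t ρ_ice/ρ_m = 1681 m × 916/3250 = 474 m.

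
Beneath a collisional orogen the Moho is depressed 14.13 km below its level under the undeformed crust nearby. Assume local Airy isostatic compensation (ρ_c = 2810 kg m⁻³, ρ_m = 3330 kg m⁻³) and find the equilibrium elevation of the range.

By Archimedes' principle applied to the lithosphere: ρ_c h = (ρ_m − ρ_c) r.
h = r (ρ_m − ρ_c) / ρ_c = 14.13 km × (3330 − 2810) / 2810 = 2.61 km.

2.61 km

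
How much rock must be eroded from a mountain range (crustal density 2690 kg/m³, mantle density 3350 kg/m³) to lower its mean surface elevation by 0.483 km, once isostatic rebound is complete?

2.45 km

Net drop Δ = e − u = e − e ρ_c/ρ_m = e (ρ_m − ρ_c)/ρ_m.
e = Δ ρ_m/(ρ_m − ρ_c) = 0.483 km × 3350/660 = 2.45 km.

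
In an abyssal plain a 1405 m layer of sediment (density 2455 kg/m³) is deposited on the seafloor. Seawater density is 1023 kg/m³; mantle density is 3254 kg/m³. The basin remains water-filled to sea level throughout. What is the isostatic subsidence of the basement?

Submarine loading: the sediment displaces seawater, and the subsidence is in turn flooded, so s (ρ_m − ρ_w) = t (ρ_sed − ρ_w).
s = 1405 m × (2455 − 1023) / (3254 − 1023) = 902 m.

902 m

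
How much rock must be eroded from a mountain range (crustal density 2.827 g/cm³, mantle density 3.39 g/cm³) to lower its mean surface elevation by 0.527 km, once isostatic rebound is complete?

Net drop Δ = e − u = e − e ρ_c/ρ_m = e (ρ_m − ρ_c)/ρ_m.
e = Δ ρ_m/(ρ_m − ρ_c) = 0.527 km × 3.39/0.563 = 3.17 km.

3.17 km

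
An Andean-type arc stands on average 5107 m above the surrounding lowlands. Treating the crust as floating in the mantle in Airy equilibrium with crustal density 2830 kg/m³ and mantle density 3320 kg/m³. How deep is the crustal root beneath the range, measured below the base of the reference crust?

Balancing pressure at the compensation depth: the weight of the topography is balanced by the buoyancy of the root, ρ_c h = (ρ_m − ρ_c) r.
r = h · ρ_c / (ρ_m − ρ_c) = 5107 m × 2830 / (3320 − 2830) = 29500 m.

29500 m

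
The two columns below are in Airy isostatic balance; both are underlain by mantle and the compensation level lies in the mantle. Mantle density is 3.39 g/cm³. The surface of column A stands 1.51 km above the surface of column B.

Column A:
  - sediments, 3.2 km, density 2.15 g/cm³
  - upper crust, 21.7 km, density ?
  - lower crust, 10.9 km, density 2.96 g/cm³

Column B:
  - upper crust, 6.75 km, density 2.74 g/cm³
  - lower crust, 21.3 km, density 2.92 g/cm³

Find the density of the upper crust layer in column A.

Take the compensation level at the base of the deeper column (depth z_c below the surface of column A) and equate Σ ρ_i t_i down to z_c; mantle fills any gap and the z_c terms cancel.
Column A: 3.2×2.15 + 21.7×ρ + 10.9×2.96 + (z_c − 35.8)×3.39
Column B: 1.51×0 + 6.75×2.74 + 21.3×2.92 + (z_c − 1.51 − 28.05)×3.39
The z_c×3.39 term appears on both sides and cancels. Collect the known terms of each column as K = Σ(ρt)_known − 3.39 × (depth of known layers): K_A = 39.144 − 3.39×35.8 = −82.218; K_B = 80.691 − 3.39×(1.51 + 28.05) = −19.5174.
Balance: K_A + 21.7×ρ = K_B, so ρ = (K_B − K_A)/21.7 = 62.7006/21.7 = 2.89 g/cm³.

2.89 g/cm³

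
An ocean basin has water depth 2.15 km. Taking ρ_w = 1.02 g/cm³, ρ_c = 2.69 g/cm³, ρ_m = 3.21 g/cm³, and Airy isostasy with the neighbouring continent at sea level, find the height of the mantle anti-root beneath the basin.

Isostatic balance requires: replacing crust with seawater at the top is compensated by replacing crust with mantle at the base: d (ρ_c − ρ_w) = a (ρ_m − ρ_c).
a = d (ρ_c − ρ_w)/(ρ_m − ρ_c) = 2.15 km × 1.67/0.52 = 6.9 km.

6.9 km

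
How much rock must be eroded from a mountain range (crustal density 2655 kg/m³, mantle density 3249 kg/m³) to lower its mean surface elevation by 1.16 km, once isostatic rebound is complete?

Net drop Δ = e − u = e − e ρ_c/ρ_m = e (ρ_m − ρ_c)/ρ_m.
e = Δ ρ_m/(ρ_m − ρ_c) = 1.16 km × 3249/594 = 6.34 km.

6.34 km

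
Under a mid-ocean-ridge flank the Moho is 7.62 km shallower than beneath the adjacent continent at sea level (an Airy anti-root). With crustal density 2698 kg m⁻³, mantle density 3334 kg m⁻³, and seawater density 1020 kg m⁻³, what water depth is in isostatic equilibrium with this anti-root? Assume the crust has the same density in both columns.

Replacing a thickness d of crust by seawater at the top must be balanced by replacing crust with mantle at the base: d (ρ_c − ρ_w) = a (ρ_m − ρ_c).
d = a (ρ_m − ρ_c)/(ρ_c − ρ_w) = 7.62 km × 636/1678 = 2.89 km.

2.89 km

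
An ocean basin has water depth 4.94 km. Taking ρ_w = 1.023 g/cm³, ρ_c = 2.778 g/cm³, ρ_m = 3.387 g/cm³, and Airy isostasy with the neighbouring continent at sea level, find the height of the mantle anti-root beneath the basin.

For local isostatic compensation: replacing crust with seawater at the top is compensated by replacing crust with mantle at the base: d (ρ_c − ρ_w) = a (ρ_m − ρ_c).
a = d (ρ_c − ρ_w)/(ρ_m − ρ_c) = 4.94 km × 1.755/0.609 = 14.2 km.

14.2 km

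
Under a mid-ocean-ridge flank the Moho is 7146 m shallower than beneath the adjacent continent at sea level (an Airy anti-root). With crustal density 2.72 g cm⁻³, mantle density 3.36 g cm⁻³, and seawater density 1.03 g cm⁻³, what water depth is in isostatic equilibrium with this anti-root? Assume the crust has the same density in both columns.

2710 m

Replacing a thickness d of crust by seawater at the top must be balanced by replacing crust with mantle at the base: d (ρ_c − ρ_w) = a (ρ_m − ρ_c).
d = a (ρ_m − ρ_c)/(ρ_c − ρ_w) = 7146 m × 0.64/1.69 = 2710 m.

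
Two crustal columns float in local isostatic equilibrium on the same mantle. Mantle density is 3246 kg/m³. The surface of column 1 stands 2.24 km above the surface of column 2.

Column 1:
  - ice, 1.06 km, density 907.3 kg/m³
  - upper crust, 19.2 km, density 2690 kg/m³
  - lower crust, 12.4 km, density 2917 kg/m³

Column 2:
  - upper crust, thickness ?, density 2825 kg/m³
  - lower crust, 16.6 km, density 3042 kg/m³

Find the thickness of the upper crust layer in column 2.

Take the compensation level at the base of the deeper column (depth z_c below the surface of column 1) and equate Σ ρ_i t_i down to z_c; mantle fills any gap and the z_c terms cancel.
Column 1: 1.06×907.3 + 19.2×2690 + 12.4×2917 + (z_c − 32.66)×3246
Column 2: 2.24×0 + x×2825 + 16.6×3042 + (z_c − 2.24 − 16.6 − x)×3246
The z_c×3246 term appears on both sides and cancels. Collect the known terms of each column as K = Σ(ρt)_known − 3246 × (depth of known layers): K_1 = 88780.538 − 3246×32.66 = −17233.822; K_2 = 50497.2 − 3246×(2.24 + 16.6) = −10657.44.
Balance: K_1 = K_2 − x×(3246 − 2825), so x = (K_2 − K_1)/(3246 − 2825) = 6576.38/421 = 15.6 km.

15.6 km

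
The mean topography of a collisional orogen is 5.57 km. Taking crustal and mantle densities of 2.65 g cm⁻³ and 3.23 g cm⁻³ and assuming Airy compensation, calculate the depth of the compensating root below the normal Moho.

Balancing pressure at the compensation depth: the weight of the topography is balanced by the buoyancy of the root, ρ_c h = (ρ_m − ρ_c) r.
r = h · ρ_c / (ρ_m − ρ_c) = 5.57 km × 2.65 / (3.23 − 2.65) = 25.4 km.

25.4 km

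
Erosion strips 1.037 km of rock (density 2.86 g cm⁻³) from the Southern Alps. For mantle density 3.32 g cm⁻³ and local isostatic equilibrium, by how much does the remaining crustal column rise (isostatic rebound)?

0.893 km

Unloading: uplift u = e ρ_c/ρ_m = 1.037 km × 2.86/3.32 = 0.893 km.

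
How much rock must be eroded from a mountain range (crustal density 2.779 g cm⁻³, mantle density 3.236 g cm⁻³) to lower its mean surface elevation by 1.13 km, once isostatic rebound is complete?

8 km

Net drop Δ = e − u = e − e ρ_c/ρ_m = e (ρ_m − ρ_c)/ρ_m.
e = Δ ρ_m/(ρ_m − ρ_c) = 1.13 km × 3.236/0.457 = 8 km.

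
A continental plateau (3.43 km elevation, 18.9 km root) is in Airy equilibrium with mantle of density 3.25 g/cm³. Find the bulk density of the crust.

2.75 g/cm³

ρ_c h = (ρ_m − ρ_c) r → ρ_c (h + r) = ρ_m r → ρ_c = ρ_m r / (h + r).
ρ_c = 3.25 × 18.9 km / (3.43 km + 18.9 km) = 2.75 g/cm³.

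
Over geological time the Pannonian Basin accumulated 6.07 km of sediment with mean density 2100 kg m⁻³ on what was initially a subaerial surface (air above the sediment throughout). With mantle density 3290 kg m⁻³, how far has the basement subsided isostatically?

Subaerial load: s = t ρ_sed / ρ_m = 6.07 km × 2100/3290 = 3.87 km.

3.87 km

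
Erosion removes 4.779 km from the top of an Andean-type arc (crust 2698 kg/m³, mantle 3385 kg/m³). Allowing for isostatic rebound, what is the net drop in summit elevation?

0.97 km

Rebound u = e ρ_c/ρ_m = 4.779 km × 2698/3385 = 3.809 km.
Net surface drop = e − u = 4.779 km − 3.809 km = e (ρ_m − ρ_c)/ρ_m = 0.97 km.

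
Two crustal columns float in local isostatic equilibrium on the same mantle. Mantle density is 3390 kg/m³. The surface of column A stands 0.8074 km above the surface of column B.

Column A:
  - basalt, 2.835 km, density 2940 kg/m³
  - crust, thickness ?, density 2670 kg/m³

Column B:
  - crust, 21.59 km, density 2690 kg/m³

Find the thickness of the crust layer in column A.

Take the compensation level at the base of the deeper column (depth z_c below the surface of column A) and equate Σ ρ_i t_i down to z_c; mantle fills any gap and the z_c terms cancel.
Column A: 2.835×2940 + x×2670 + (z_c − 2.835 − x)×3390
Column B: 0.8074×0 + 21.59×2690 + (z_c − 0.8074 − 21.59)×3390
The z_c×3390 term appears on both sides and cancels. Collect the known terms of each column as K = Σ(ρt)_known − 3390 × (depth of known layers): K_A = 8334.9 − 3390×2.835 = −1275.75; K_B = 58077.1 − 3390×(0.8074 + 21.59) = −17850.086.
Balance: K_A − x×(3390 − 2670) = K_B, so x = (K_A − K_B)/(3390 − 2670) = 16574.3/720 = 23 km.

23 km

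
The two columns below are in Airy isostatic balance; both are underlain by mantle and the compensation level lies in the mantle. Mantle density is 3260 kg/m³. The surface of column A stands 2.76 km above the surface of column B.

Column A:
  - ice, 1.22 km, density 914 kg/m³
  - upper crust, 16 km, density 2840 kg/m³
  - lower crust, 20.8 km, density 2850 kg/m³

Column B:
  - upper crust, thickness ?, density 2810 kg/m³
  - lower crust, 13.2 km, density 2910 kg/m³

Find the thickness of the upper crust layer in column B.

9.98 km

Take the compensation level at the base of the deeper column (depth z_c below the surface of column A) and equate Σ ρ_i t_i down to z_c; mantle fills any gap and the z_c terms cancel.
Column A: 1.22×914 + 16×2840 + 20.8×2850 + (z_c − 38.02)×3260
Column B: 2.76×0 + x×2810 + 13.2×2910 + (z_c − 2.76 − 13.2 − x)×3260
The z_c×3260 term appears on both sides and cancels. Collect the known terms of each column as K = Σ(ρt)_known − 3260 × (depth of known layers): K_A = 105835.08 − 3260×38.02 = −18110.12; K_B = 38412 − 3260×(2.76 + 13.2) = −13617.6.
Balance: K_A = K_B − x×(3260 − 2810), so x = (K_B − K_A)/(3260 − 2810) = 4492.52/450 = 9.98 km.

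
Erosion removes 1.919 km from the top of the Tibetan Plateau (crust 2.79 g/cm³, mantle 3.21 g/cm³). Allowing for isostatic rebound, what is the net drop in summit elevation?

Rebound u = e ρ_c/ρ_m = 1.919 km × 2.79/3.21 = 1.668 km.
Net surface drop = e − u = 1.919 km − 1.668 km = e (ρ_m − ρ_c)/ρ_m = 0.251 km.

0.251 km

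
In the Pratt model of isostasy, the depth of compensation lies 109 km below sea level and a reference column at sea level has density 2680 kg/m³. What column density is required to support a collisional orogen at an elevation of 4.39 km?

2580 kg/m³

Pratt balance: ρ_ref D = ρ (D + h).
ρ = ρ_ref D/(D + h) = 2680 × 109 km/(109 km + 4.39 km) = 2580 kg/m³.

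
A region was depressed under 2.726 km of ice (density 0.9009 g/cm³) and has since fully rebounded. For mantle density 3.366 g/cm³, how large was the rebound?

0.73 km

Removing the load lets mantle flow back in; uplift u satisfies ρ_ice t = ρ_m u.
u = t ρ_ice/ρ_m = 2.726 km × 0.9009/3.366 = 0.73 km.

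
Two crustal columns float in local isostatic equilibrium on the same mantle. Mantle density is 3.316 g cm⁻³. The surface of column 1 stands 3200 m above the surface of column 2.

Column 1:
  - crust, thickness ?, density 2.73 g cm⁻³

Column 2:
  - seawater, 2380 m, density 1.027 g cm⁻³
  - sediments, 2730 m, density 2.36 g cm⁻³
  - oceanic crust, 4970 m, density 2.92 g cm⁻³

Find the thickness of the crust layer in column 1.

35200 m

Take the compensation level at the base of the deeper column (depth z_c below the surface of column 1) and equate Σ ρ_i t_i down to z_c; mantle fills any gap and the z_c terms cancel.
Column 1: x×2.73 + (z_c − 0 − x)×3.316
Column 2: 3200×0 + 2380×1.027 + 2730×2.36 + 4970×2.92 + (z_c − 3200 − 10080)×3.316
The z_c×3.316 term appears on both sides and cancels. Collect the known terms of each column as K = Σ(ρt)_known − 3.316 × (depth of known layers): K_1 = 0 − 3.316×0 = 0; K_2 = 23399.46 − 3.316×(3200 + 10080) = −20637.02.
Balance: K_1 − x×(3.316 − 2.73) = K_2, so x = (K_1 − K_2)/(3.316 − 2.73) = 20637/0.586 = 35200 m.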